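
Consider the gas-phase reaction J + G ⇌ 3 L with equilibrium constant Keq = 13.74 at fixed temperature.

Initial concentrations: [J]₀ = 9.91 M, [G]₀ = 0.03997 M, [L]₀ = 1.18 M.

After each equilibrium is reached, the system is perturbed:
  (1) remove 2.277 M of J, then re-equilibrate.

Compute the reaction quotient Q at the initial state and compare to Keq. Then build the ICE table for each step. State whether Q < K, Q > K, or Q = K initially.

Q₀ = 4.148; Q < K (proceeds forward)

Q₀ = 4.148 vs Keq = 13.74 ⇒ Q<K, forward
Step 1:
                  J         G         L
  init         9.91   0.03997      1.18
  Δ        -0.02538  -0.02538   0.07613
  eq          9.885   0.01459     1.256
  solve Keq expr → x = 0.02538; check Q = 13.74
Then remove 2.277 M of J.
Step 2:
                  J         G         L
  init        7.608   0.01459     1.256
  Δ        0.003841  0.003841  -0.01152
  eq          7.611   0.01843     1.245
  solve Keq expr → x = -0.003841; check Q = 13.74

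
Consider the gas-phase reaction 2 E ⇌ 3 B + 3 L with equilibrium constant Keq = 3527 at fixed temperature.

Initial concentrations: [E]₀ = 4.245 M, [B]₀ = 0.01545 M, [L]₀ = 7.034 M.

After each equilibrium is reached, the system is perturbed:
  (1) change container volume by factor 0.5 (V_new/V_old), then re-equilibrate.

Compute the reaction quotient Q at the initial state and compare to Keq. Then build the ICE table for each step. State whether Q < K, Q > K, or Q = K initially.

Q₀ = 7.1226e-05; Q < K (proceeds forward)

Q₀ = 7.1226e-05 vs Keq = 3527 ⇒ Q<K, forward
Step 1:
                  E         B         L
  init        4.245   0.01545     7.034
  Δ          -1.845     2.768     2.768
  eq            2.4     2.783     9.802
  solve Keq expr → x = 0.9227; check Q = 3527
Then change container volume by factor 0.5 (V_new/V_old).
Step 2:
                  E         B         L
  init        4.799     5.567      19.6
  Δ           1.656    -2.484    -2.484
  eq          6.455     3.083     17.12
  solve Keq expr → x = -0.8281; check Q = 3527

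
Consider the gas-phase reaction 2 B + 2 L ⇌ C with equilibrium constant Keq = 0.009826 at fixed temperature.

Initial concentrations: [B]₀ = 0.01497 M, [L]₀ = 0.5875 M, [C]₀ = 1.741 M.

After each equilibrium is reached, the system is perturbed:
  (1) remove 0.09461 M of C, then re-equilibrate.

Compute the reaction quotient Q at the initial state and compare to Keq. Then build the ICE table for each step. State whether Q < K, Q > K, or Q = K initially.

Q₀ = 2.2508e+04; Q > K (proceeds reverse)

Q₀ = 2.2508e+04 vs Keq = 0.009826 ⇒ Q>K, reverse
Step 1:
                   B          L          C
  Initial    0.01497     0.5875      1.741
  Change       2.423      2.423     -1.212
  Equil        2.438      3.011     0.5294
  solve Keq expr → x = -1.212; check Q = 0.009826
Then remove 0.09461 M of C.
Step 2:
                   B          L          C
  Initial      2.438      3.011     0.4348
  Change    -0.07546   -0.07546    0.03773
  Equil        2.363      2.935     0.4725
  solve Keq expr → x = 0.03773; check Q = 0.009826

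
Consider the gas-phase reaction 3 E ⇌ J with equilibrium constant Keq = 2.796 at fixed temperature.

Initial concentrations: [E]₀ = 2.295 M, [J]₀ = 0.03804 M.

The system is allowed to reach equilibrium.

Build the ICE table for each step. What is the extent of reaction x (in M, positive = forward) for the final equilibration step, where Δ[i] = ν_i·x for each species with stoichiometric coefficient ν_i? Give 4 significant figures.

Q₀ = 0.003147 vs Keq = 2.796 ⇒ Q<K, forward
Step 1:
                  E         J
  Initial     2.295   0.03804
  Change     -1.695    0.5651
  Equil      0.5997    0.6031
  solve Keq expr → x = 0.5651; check Q = 2.796

x = 0.5651 M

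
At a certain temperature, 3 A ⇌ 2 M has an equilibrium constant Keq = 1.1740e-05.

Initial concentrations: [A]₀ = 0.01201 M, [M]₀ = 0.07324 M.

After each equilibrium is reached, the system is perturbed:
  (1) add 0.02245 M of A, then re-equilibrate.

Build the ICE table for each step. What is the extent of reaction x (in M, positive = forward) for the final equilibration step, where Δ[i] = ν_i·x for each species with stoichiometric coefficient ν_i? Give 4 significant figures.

x = 2.0962e-05 M

Q₀ = 3096 vs Keq = 1.1740e-05 ⇒ Q>K, reverse
Step 1:
                   A          M
  I          0.01201    0.07324
  C           0.1096   -0.07309
  E           0.1217 1.4538e-04
  solve Keq expr → x = -0.03655; check Q = 1.1740e-05
Then add 0.02245 M of A.
Step 2:
                   A          M
  I           0.1441 1.4538e-04
  C       -6.2887e-05 4.1925e-05
  E            0.144 1.8731e-04
  solve Keq expr → x = 2.0962e-05; check Q = 1.1740e-05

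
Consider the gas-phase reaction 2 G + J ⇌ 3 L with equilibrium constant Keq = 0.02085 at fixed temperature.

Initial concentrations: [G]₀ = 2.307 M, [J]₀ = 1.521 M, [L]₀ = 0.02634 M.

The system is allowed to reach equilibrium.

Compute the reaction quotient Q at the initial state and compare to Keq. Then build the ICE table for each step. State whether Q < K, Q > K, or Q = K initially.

Q₀ = 2.2575e-06 vs Keq = 0.02085 ⇒ Q<K, forward
Step 1:
                   G          J          L
  init         2.307      1.521    0.02634
  Δ          -0.3059     -0.153     0.4589
  eq           2.001      1.368     0.4852
  solve Keq expr → x = 0.153; check Q = 0.02085

Q₀ = 2.2575e-06; Q < K (proceeds forward)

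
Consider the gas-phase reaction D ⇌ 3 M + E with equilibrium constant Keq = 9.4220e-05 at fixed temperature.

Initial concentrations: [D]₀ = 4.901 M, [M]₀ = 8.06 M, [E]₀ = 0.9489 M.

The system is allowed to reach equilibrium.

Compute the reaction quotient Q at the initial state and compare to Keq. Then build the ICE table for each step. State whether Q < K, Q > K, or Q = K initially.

Q₀ = 101.4 vs Keq = 9.4220e-05 ⇒ Q>K, reverse
Step 1:
                    D           M           E
  init          4.901        8.06      0.9489
  Δ            0.9489      -2.847     -0.9489
  eq             5.85       5.213  3.8900e-06
  solve Keq expr → x = -0.9489; check Q = 9.4220e-05

Q₀ = 101.4; Q > K (proceeds reverse)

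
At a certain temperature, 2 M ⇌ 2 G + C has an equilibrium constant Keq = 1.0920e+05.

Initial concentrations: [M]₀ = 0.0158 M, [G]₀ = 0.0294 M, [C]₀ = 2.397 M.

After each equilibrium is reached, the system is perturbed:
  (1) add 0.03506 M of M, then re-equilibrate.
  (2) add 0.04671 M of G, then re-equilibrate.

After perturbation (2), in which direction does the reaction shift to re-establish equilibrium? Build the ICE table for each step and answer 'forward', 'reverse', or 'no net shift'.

Q₀ = 8.299 vs Keq = 1.0920e+05 ⇒ Q<K, forward
Step 1:
                  M         G         C
  Initial    0.0158    0.0294     2.397
  Change   -0.01559   0.01559  0.007794
  Equil   2.1112e-04   0.04499     2.405
  solve Keq expr → x = 0.007794; check Q = 1.0920e+05
Then add 0.03506 M of M.
Step 2:
                  M         G         C
  Initial   0.03527   0.04499     2.405
  Change   -0.03489   0.03489   0.01745
  Equil   3.7623e-04   0.07988     2.422
  solve Keq expr → x = 0.01745; check Q = 1.0920e+05
Then add 0.04671 M of G.
Step 3:
                  M         G         C
  Initial 3.7623e-04    0.1266     2.422
  Change  2.1895e-04 -2.1895e-04 -1.0947e-04
  Equil   5.9518e-04    0.1264     2.422
  solve Keq expr → x = -1.0947e-04; check Q = 1.0920e+05

Direction: reverse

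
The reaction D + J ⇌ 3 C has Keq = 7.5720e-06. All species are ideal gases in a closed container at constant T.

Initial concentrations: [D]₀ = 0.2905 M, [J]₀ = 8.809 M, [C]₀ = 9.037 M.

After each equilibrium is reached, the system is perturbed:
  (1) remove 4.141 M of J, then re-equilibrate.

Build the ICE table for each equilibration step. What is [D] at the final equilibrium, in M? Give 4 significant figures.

[D]_eq = 3.284 M

Q₀ = 288.4 vs Keq = 7.5720e-06 ⇒ Q>K, reverse
Step 1:
                    D           J           C
  Initial      0.2905       8.809       9.037
  Change         2.99        2.99      -8.971
  Equil         3.281        11.8     0.06643
  solve Keq expr → x = -2.99; check Q = 7.5720e-06
Then remove 4.141 M of J.
Step 2:
                    D           J           C
  Initial       3.281       7.658     0.06643
  Change     0.002963    0.002963   -0.008889
  Equil         3.284       7.661     0.05754
  solve Keq expr → x = -0.002963; check Q = 7.5720e-06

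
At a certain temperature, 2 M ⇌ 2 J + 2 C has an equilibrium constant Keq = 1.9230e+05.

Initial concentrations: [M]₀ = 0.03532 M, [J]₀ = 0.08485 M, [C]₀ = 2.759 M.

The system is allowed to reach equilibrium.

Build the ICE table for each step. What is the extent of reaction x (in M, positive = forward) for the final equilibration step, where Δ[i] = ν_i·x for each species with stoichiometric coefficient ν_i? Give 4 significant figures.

x = 0.01728 M

Q₀ = 43.93 vs Keq = 1.9230e+05 ⇒ Q<K, forward
Step 1:
                   M          J          C
  I          0.03532    0.08485      2.759
  C         -0.03456    0.03456    0.03456
  E       7.6069e-04     0.1194      2.794
  solve Keq expr → x = 0.01728; check Q = 1.9230e+05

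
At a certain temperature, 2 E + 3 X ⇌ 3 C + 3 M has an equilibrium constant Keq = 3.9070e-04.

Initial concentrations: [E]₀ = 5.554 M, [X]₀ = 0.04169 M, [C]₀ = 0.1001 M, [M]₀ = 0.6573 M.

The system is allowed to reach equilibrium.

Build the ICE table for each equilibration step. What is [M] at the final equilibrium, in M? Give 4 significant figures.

[M]_eq = 0.5967 M

Q₀ = 0.1274 vs Keq = 3.9070e-04 ⇒ Q>K, reverse
Step 1:
                    E           X           C           M
  Initial       5.554     0.04169      0.1001      0.6573
  Change       0.0404      0.0606     -0.0606     -0.0606
  Equil         5.594      0.1023      0.0395      0.5967
  solve Keq expr → x = -0.0202; check Q = 3.9070e-04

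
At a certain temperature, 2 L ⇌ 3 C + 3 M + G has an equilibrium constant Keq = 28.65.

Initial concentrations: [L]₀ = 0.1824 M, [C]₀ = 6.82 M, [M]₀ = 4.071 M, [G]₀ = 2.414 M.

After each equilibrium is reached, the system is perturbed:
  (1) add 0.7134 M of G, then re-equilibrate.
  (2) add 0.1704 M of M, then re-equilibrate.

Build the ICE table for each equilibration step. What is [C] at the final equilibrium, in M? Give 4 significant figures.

[C]_eq = 3.696 M

Q₀ = 1.5529e+06 vs Keq = 28.65 ⇒ Q>K, reverse
Step 1:
                    L           C           M           G
  init         0.1824        6.82       4.071       2.414
  Δ             1.947      -2.921      -2.921     -0.9736
  eq             2.13       3.899        1.15        1.44
  solve Keq expr → x = -0.9736; check Q = 28.65
Then add 0.7134 M of G.
Step 2:
                    L           C           M           G
  init           2.13       3.899        1.15       2.154
  Δ           0.06277    -0.09415    -0.09415    -0.03138
  eq            2.192       3.805       1.056       2.122
  solve Keq expr → x = -0.03138; check Q = 28.65
Then add 0.1704 M of M.
Step 3:
                    L           C           M           G
  init          2.192       3.805       1.226       2.122
  Δ           0.07265      -0.109      -0.109    -0.03632
  eq            2.265       3.696       1.117       2.086
  solve Keq expr → x = -0.03632; check Q = 28.65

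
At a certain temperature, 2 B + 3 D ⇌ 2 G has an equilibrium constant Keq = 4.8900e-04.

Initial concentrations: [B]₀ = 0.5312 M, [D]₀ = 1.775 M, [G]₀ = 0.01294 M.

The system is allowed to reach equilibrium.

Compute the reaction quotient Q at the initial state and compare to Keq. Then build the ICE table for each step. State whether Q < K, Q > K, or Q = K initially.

Q₀ = 1.0611e-04 vs Keq = 4.8900e-04 ⇒ Q<K, forward
Step 1:
                    B           D           G
  init         0.5312       1.775     0.01294
  Δ          -0.01366    -0.02049     0.01366
  eq           0.5175       1.755      0.0266
  solve Keq expr → x = 0.006829; check Q = 4.8900e-04

Q₀ = 1.0611e-04; Q < K (proceeds forward)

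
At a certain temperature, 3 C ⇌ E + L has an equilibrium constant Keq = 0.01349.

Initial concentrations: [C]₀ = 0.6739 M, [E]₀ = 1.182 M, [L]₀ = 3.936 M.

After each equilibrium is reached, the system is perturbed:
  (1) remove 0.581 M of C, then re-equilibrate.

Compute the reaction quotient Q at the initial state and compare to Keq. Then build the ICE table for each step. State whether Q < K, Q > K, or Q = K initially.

Q₀ = 15.2 vs Keq = 0.01349 ⇒ Q>K, reverse
Step 1:
                  C         E         L
  Initial    0.6739     1.182     3.936
  Change      2.915   -0.9716   -0.9716
  Equil       3.589    0.2104     2.964
  solve Keq expr → x = -0.9716; check Q = 0.01349
Then remove 0.581 M of C.
Step 2:
                  C         E         L
  Initial     3.008    0.2104     2.964
  Change     0.1798  -0.05992  -0.05992
  Equil       3.188    0.1504     2.904
  solve Keq expr → x = -0.05992; check Q = 0.01349

Q₀ = 15.2; Q > K (proceeds reverse)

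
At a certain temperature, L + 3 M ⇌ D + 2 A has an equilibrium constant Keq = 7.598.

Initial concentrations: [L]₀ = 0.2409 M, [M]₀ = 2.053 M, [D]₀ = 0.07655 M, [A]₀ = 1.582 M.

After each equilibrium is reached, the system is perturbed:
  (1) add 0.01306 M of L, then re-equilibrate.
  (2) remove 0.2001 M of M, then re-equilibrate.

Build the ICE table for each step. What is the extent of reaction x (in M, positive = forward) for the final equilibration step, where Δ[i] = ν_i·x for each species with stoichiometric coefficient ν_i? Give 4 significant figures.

x = -0.01469 M

Q₀ = 0.09191 vs Keq = 7.598 ⇒ Q<K, forward
Step 1:
                    L           M           D           A
  Initial      0.2409       2.053     0.07655       1.582
  Change      -0.1963     -0.5889      0.1963      0.3926
  Equil       0.04461       1.464      0.2728       1.975
  solve Keq expr → x = 0.1963; check Q = 7.598
Then add 0.01306 M of L.
Step 2:
                    L           M           D           A
  Initial     0.05767       1.464      0.2728       1.975
  Change      -0.0084     -0.0252      0.0084      0.0168
  Equil       0.04927       1.439      0.2812       1.991
  solve Keq expr → x = 0.0084; check Q = 7.598
Then remove 0.2001 M of M.
Step 3:
                    L           M           D           A
  Initial     0.04927       1.239      0.2812       1.991
  Change      0.01469     0.04407    -0.01469    -0.02938
  Equil       0.06396       1.283      0.2666       1.962
  solve Keq expr → x = -0.01469; check Q = 7.598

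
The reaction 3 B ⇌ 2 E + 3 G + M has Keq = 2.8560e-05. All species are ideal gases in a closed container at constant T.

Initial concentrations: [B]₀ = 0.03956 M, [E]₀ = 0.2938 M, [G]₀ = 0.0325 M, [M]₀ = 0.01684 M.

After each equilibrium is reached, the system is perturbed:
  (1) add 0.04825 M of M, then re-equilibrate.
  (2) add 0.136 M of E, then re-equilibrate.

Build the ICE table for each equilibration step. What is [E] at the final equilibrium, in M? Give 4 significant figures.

Q₀ = 8.0598e-04 vs Keq = 2.8560e-05 ⇒ Q>K, reverse
Step 1:
                    B           E           G           M
  Initial     0.03956      0.2938      0.0325     0.01684
  Change      0.01537    -0.01025    -0.01537   -0.005124
  Equil       0.05493      0.2836     0.01713     0.01172
  solve Keq expr → x = -0.005124; check Q = 2.8560e-05
Then add 0.04825 M of M.
Step 2:
                    B           E           G           M
  Initial     0.05493      0.2836     0.01713     0.05997
  Change     0.005896    -0.00393   -0.005896   -0.001965
  Equil       0.06083      0.2796     0.01123       0.058
  solve Keq expr → x = -0.001965; check Q = 2.8560e-05
Then add 0.136 M of E.
Step 3:
                    B           E           G           M
  Initial     0.06083      0.4156     0.01123       0.058
  Change     0.002232   -0.001488   -0.002232 -7.4392e-04
  Equil       0.06306      0.4141    0.009001     0.05726
  solve Keq expr → x = -7.4392e-04; check Q = 2.8560e-05

[E]_eq = 0.4141 M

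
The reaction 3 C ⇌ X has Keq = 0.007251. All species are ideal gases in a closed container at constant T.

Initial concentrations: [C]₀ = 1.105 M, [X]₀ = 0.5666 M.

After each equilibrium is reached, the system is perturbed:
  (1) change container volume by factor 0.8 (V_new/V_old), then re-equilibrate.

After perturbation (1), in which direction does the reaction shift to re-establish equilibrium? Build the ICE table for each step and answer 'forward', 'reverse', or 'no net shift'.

Q₀ = 0.4199 vs Keq = 0.007251 ⇒ Q>K, reverse
Step 1:
                    C           X
  init          1.105      0.5666
  Δ              1.37     -0.4567
  eq            2.475      0.1099
  solve Keq expr → x = -0.4567; check Q = 0.007251
Then change container volume by factor 0.8 (V_new/V_old).
Step 2:
                    C           X
  init          3.094      0.1374
  Δ           -0.1453     0.04844
  eq            2.948      0.1859
  solve Keq expr → x = 0.04844; check Q = 0.007251

Direction: forward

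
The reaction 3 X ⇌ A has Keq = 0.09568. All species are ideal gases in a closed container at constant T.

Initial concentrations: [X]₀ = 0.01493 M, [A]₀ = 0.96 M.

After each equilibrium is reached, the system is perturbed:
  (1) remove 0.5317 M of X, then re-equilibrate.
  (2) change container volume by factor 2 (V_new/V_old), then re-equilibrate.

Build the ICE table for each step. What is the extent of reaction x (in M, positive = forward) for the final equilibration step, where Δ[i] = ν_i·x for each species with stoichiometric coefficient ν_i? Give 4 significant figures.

x = -0.07002 M

Q₀ = 2.8846e+05 vs Keq = 0.09568 ⇒ Q>K, reverse
Step 1:
                  X         A
  I         0.01493      0.96
  C           1.622   -0.5406
  E           1.637    0.4194
  solve Keq expr → x = -0.5406; check Q = 0.09568
Then remove 0.5317 M of X.
Step 2:
                  X         A
  I           1.105    0.4194
  C          0.3586   -0.1195
  E           1.463    0.2999
  solve Keq expr → x = -0.1195; check Q = 0.09568
Then change container volume by factor 2 (V_new/V_old).
Step 3:
                  X         A
  I          0.7317      0.15
  C          0.2101  -0.07002
  E          0.9418   0.07993
  solve Keq expr → x = -0.07002; check Q = 0.09568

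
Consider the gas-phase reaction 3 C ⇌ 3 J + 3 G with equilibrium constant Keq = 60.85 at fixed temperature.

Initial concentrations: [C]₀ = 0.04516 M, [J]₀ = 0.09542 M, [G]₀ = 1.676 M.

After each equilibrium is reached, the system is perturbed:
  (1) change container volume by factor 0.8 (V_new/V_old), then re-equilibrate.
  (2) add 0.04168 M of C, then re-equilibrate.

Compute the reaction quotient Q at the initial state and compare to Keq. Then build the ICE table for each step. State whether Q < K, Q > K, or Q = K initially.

Q₀ = 44.41 vs Keq = 60.85 ⇒ Q<K, forward
Step 1:
                  C         J         G
  init      0.04516   0.09542     1.676
  Δ       -0.003101  0.003101  0.003101
  eq        0.04206   0.09852     1.679
  solve Keq expr → x = 0.001034; check Q = 60.85
Then change container volume by factor 0.8 (V_new/V_old).
Step 2:
                  C         J         G
  init      0.05257    0.1232     2.099
  Δ         0.00841  -0.00841  -0.00841
  eq        0.06098    0.1147      2.09
  solve Keq expr → x = -0.002803; check Q = 60.85
Then add 0.04168 M of C.
Step 3:
                  C         J         G
  init       0.1027    0.1147      2.09
  Δ        -0.02659   0.02659   0.02659
  eq        0.07607    0.1413     2.117
  solve Keq expr → x = 0.008864; check Q = 60.85

Q₀ = 44.41; Q < K (proceeds forward)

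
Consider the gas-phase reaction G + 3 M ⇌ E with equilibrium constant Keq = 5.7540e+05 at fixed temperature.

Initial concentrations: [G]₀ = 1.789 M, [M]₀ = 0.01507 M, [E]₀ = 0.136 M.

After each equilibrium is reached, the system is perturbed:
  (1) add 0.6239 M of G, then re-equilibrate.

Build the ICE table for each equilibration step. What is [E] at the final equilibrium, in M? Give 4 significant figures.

[E]_eq = 0.1395 M

Q₀ = 2.2212e+04 vs Keq = 5.7540e+05 ⇒ Q<K, forward
Step 1:
                  G         M         E
  I           1.789   0.01507     0.136
  C       -0.003311 -0.009933  0.003311
  E           1.786  0.005137    0.1393
  solve Keq expr → x = 0.003311; check Q = 5.7540e+05
Then add 0.6239 M of G.
Step 2:
                  G         M         E
  I            2.41  0.005137    0.1393
  C       -1.6214e-04 -4.8643e-04 1.6214e-04
  E           2.409  0.004651    0.1395
  solve Keq expr → x = 1.6214e-04; check Q = 5.7540e+05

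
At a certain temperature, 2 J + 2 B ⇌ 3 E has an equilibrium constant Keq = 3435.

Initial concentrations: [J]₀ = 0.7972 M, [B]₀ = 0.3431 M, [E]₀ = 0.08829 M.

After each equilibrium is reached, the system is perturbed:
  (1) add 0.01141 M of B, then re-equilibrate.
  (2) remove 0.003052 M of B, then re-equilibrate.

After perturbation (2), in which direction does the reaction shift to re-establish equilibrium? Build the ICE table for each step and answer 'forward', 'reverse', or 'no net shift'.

Q₀ = 0.009199 vs Keq = 3435 ⇒ Q<K, forward
Step 1:
                   J          B          E
  init        0.7972     0.3431    0.08829
  Δ          -0.3271    -0.3271     0.4907
  eq          0.4701    0.01599      0.579
  solve Keq expr → x = 0.1636; check Q = 3435
Then add 0.01141 M of B.
Step 2:
                   J          B          E
  init        0.4701     0.0274      0.579
  Δ         -0.01038   -0.01038    0.01558
  eq          0.4597    0.01701     0.5945
  solve Keq expr → x = 0.005192; check Q = 3435
Then remove 0.003052 M of B.
Step 3:
                   J          B          E
  init        0.4597    0.01396     0.5945
  Δ         0.002773   0.002773  -0.004159
  eq          0.4625    0.01674     0.5904
  solve Keq expr → x = -0.001386; check Q = 3435

Direction: reverse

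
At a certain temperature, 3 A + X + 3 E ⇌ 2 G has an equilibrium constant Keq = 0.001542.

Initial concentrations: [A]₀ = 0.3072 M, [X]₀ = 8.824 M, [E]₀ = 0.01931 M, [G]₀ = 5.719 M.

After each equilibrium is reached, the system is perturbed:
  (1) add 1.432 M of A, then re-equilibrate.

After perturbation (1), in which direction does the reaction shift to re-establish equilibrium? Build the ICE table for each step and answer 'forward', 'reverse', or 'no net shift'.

Q₀ = 1.7757e+07 vs Keq = 0.001542 ⇒ Q>K, reverse
Step 1:
                  A         X         E         G
  I          0.3072     8.824   0.01931     5.719
  C           2.962    0.9875     2.962    -1.975
  E            3.27     9.811     2.982     3.744
  solve Keq expr → x = -0.9875; check Q = 0.001542
Then add 1.432 M of A.
Step 2:
                  A         X         E         G
  I           4.702     9.811     2.982     3.744
  C         -0.5061   -0.1687   -0.5061    0.3374
  E           4.195     9.643     2.476     4.082
  solve Keq expr → x = 0.1687; check Q = 0.001542

Direction: forward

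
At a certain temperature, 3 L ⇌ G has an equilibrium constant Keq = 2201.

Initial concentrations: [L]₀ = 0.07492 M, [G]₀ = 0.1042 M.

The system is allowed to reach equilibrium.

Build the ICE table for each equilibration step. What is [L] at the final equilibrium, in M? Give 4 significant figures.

[L]_eq = 0.03756 M

Q₀ = 247.8 vs Keq = 2201 ⇒ Q<K, forward
Step 1:
                   L          G
  Initial    0.07492     0.1042
  Change    -0.03736    0.01245
  Equil      0.03756     0.1167
  solve Keq expr → x = 0.01245; check Q = 2201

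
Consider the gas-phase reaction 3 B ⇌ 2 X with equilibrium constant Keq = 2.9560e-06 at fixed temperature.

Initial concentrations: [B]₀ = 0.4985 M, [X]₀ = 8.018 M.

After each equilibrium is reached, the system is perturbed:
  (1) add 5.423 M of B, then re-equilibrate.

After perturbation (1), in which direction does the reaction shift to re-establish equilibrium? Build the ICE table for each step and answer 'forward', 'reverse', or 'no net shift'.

Direction: forward

Q₀ = 519 vs Keq = 2.9560e-06 ⇒ Q>K, reverse
Step 1:
                    B           X
  I            0.4985       8.018
  C             11.91      -7.943
  E             12.41     0.07519
  solve Keq expr → x = -3.971; check Q = 2.9560e-06
Then add 5.423 M of B.
Step 2:
                    B           X
  I             17.84     0.07519
  C          -0.08017     0.05344
  E             17.76      0.1286
  solve Keq expr → x = 0.02672; check Q = 2.9560e-06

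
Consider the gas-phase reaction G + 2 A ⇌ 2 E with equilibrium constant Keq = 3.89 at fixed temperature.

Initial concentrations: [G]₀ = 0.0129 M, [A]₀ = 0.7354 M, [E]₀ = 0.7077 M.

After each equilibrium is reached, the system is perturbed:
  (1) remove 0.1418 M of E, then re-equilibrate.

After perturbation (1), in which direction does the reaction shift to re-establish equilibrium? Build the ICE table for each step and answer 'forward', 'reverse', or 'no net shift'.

Direction: forward

Q₀ = 71.79 vs Keq = 3.89 ⇒ Q>K, reverse
Step 1:
                    G           A           E
  I            0.0129      0.7354      0.7077
  C           0.08155      0.1631     -0.1631
  E           0.09445      0.8985      0.5446
  solve Keq expr → x = -0.08155; check Q = 3.89
Then remove 0.1418 M of E.
Step 2:
                    G           A           E
  I           0.09445      0.8985      0.4028
  C           -0.0231     -0.0462      0.0462
  E           0.07135      0.8523       0.449
  solve Keq expr → x = 0.0231; check Q = 3.89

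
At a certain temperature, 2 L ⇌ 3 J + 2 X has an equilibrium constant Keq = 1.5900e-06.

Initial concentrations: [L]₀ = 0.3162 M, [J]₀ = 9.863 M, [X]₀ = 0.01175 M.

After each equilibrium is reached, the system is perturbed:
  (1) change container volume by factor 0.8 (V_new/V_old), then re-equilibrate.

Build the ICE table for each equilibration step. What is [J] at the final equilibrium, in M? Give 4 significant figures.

[J]_eq = 12.31 M

Q₀ = 1.325 vs Keq = 1.5900e-06 ⇒ Q>K, reverse
Step 1:
                   L          J          X
  I           0.3162      9.863    0.01175
  C          0.01174    -0.0176   -0.01174
  E           0.3279      9.845 1.3386e-05
  solve Keq expr → x = -0.005868; check Q = 1.5900e-06
Then change container volume by factor 0.8 (V_new/V_old).
Step 2:
                   L          J          X
  I           0.4099      12.31 1.6732e-05
  C       4.7594e-06 -7.1391e-06 -4.7594e-06
  E           0.4099      12.31 1.1973e-05
  solve Keq expr → x = -2.3797e-06; check Q = 1.5900e-06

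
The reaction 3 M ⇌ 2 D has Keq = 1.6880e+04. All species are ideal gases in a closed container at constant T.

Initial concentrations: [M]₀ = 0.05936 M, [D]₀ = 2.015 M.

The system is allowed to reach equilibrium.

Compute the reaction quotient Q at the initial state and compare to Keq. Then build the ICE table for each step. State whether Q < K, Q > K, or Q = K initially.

Q₀ = 1.9412e+04 vs Keq = 1.6880e+04 ⇒ Q>K, reverse
Step 1:
                   M          D
  I          0.05936      2.015
  C         0.002792  -0.001862
  E          0.06215      2.013
  solve Keq expr → x = -9.3082e-04; check Q = 1.6880e+04

Q₀ = 1.9412e+04; Q > K (proceeds reverse)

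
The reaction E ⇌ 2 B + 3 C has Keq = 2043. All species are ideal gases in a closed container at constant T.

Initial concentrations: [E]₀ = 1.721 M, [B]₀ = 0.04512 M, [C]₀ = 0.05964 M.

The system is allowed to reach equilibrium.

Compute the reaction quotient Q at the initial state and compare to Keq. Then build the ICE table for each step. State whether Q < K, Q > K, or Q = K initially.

Q₀ = 2.5094e-07; Q < K (proceeds forward)

Q₀ = 2.5094e-07 vs Keq = 2043 ⇒ Q<K, forward
Step 1:
                    E           B           C
  I             1.721     0.04512     0.05964
  C            -1.407       2.814       4.221
  E            0.3139       2.859       4.281
  solve Keq expr → x = 1.407; check Q = 2043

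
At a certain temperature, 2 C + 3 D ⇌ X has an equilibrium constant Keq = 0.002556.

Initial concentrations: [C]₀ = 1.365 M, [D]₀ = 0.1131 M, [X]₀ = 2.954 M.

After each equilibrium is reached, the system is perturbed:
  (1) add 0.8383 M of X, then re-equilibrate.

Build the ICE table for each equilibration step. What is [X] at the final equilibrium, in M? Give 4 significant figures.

[X]_eq = 2.504 M

Q₀ = 1096 vs Keq = 0.002556 ⇒ Q>K, reverse
Step 1:
                  C         D         X
  init        1.365    0.1131     2.954
  Δ           2.373     3.559    -1.186
  eq          3.738     3.672     1.768
  solve Keq expr → x = -1.186; check Q = 0.002556
Then add 0.8383 M of X.
Step 2:
                  C         D         X
  init        3.738     3.672     2.606
  Δ           0.205    0.3075   -0.1025
  eq          3.943     3.979     2.504
  solve Keq expr → x = -0.1025; check Q = 0.002556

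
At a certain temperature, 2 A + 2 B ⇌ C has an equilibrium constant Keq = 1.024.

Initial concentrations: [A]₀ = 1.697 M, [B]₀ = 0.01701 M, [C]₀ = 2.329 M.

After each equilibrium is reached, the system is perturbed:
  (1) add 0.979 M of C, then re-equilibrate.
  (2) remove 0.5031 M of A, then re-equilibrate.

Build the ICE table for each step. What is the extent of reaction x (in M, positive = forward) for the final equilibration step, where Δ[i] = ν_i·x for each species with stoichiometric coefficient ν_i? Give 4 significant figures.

x = -0.06237 M

Q₀ = 2795 vs Keq = 1.024 ⇒ Q>K, reverse
Step 1:
                   A          B          C
  Initial      1.697    0.01701      2.329
  Change      0.5969     0.5969    -0.2984
  Equil        2.294     0.6139      2.031
  solve Keq expr → x = -0.2984; check Q = 1.024
Then add 0.979 M of C.
Step 2:
                   A          B          C
  Initial      2.294     0.6139       3.01
  Change     0.09726    0.09726   -0.04863
  Equil        2.391     0.7111      2.961
  solve Keq expr → x = -0.04863; check Q = 1.024
Then remove 0.5031 M of A.
Step 3:
                   A          B          C
  Initial      1.888     0.7111      2.961
  Change      0.1247     0.1247   -0.06237
  Equil        2.013     0.8359      2.899
  solve Keq expr → x = -0.06237; check Q = 1.024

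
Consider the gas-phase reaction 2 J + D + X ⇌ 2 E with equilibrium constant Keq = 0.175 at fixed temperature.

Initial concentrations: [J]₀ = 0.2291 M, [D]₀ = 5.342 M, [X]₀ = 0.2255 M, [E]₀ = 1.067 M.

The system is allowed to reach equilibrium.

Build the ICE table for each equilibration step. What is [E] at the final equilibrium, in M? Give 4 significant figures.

Q₀ = 18.01 vs Keq = 0.175 ⇒ Q>K, reverse
Step 1:
                    J           D           X           E
  Initial      0.2291       5.342      0.2255       1.067
  Change       0.5352      0.2676      0.2676     -0.5352
  Equil        0.7643        5.61      0.4931      0.5318
  solve Keq expr → x = -0.2676; check Q = 0.175

[E]_eq = 0.5318 M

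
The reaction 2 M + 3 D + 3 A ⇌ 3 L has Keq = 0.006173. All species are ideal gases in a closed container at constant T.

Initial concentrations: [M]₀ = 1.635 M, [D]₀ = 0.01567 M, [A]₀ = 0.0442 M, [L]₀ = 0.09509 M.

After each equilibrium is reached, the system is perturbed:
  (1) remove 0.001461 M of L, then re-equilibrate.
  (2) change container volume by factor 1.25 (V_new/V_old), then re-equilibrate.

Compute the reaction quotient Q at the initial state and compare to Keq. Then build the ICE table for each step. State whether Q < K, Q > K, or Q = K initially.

Q₀ = 9.6804e+05; Q > K (proceeds reverse)

Q₀ = 9.6804e+05 vs Keq = 0.006173 ⇒ Q>K, reverse
Step 1:
                    M           D           A           L
  Initial       1.635     0.01567      0.0442     0.09509
  Change      0.06087     0.09131     0.09131    -0.09131
  Equil         1.696       0.107      0.1355    0.003782
  solve Keq expr → x = -0.03044; check Q = 0.006173
Then remove 0.001461 M of L.
Step 2:
                    M           D           A           L
  Initial       1.696       0.107      0.1355    0.002321
  Change  -9.1553e-04   -0.001373   -0.001373    0.001373
  Equil         1.695      0.1056      0.1341    0.003694
  solve Keq expr → x = 4.5776e-04; check Q = 0.006173
Then change container volume by factor 1.25 (V_new/V_old).
Step 3:
                    M           D           A           L
  Initial       1.356     0.08448      0.1073    0.002955
  Change   5.8611e-04  8.7917e-04  8.7917e-04 -8.7917e-04
  Equil         1.357     0.08536      0.1082    0.002076
  solve Keq expr → x = -2.9306e-04; check Q = 0.006173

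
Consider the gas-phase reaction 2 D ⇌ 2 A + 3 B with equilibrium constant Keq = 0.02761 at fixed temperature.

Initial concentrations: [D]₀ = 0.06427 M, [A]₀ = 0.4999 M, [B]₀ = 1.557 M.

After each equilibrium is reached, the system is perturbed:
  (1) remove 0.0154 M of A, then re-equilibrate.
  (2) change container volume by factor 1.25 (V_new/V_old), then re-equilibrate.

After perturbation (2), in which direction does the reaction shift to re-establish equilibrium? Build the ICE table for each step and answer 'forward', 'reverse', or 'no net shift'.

Q₀ = 228.4 vs Keq = 0.02761 ⇒ Q>K, reverse
Step 1:
                  D         A         B
  init      0.06427    0.4999     1.557
  Δ          0.4127   -0.4127    -0.619
  eq         0.4769   0.08723     0.938
  solve Keq expr → x = -0.2063; check Q = 0.02761
Then remove 0.0154 M of A.
Step 2:
                  D         A         B
  init       0.4769   0.07183     0.938
  Δ        -0.01114   0.01114   0.01671
  eq         0.4658   0.08297    0.9547
  solve Keq expr → x = 0.005568; check Q = 0.02761
Then change container volume by factor 1.25 (V_new/V_old).
Step 3:
                  D         A         B
  init       0.3726   0.06638    0.7638
  Δ        -0.01761   0.01761   0.02641
  eq          0.355   0.08399    0.7902
  solve Keq expr → x = 0.008805; check Q = 0.02761

Direction: forward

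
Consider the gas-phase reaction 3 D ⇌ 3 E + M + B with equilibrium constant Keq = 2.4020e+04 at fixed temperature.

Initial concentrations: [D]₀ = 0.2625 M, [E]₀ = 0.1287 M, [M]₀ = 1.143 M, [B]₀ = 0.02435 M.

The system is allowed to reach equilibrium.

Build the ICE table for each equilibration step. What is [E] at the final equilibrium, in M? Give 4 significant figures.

Q₀ = 0.00328 vs Keq = 2.4020e+04 ⇒ Q<K, forward
Step 1:
                  D         E         M         B
  Initial    0.2625    0.1287     1.143   0.02435
  Change    -0.2557    0.2557   0.08522   0.08522
  Equil    0.006827    0.3844     1.228    0.1096
  solve Keq expr → x = 0.08522; check Q = 2.4020e+04

[E]_eq = 0.3844 M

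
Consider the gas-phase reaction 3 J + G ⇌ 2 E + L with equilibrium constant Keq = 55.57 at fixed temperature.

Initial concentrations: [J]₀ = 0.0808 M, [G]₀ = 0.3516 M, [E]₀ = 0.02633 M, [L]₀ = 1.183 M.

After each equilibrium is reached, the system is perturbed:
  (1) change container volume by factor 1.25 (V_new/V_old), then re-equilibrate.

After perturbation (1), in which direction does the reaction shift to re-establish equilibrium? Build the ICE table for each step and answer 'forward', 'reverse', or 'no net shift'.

Q₀ = 4.422 vs Keq = 55.57 ⇒ Q<K, forward
Step 1:
                   J          G          E          L
  Initial     0.0808     0.3516    0.02633      1.183
  Change    -0.02968  -0.009893    0.01979   0.009893
  Equil      0.05112     0.3417    0.04612      1.193
  solve Keq expr → x = 0.009893; check Q = 55.57
Then change container volume by factor 1.25 (V_new/V_old).
Step 2:
                   J          G          E          L
  Initial     0.0409     0.2734    0.03689     0.9543
  Change    0.002029 6.7631e-04  -0.001353 -6.7631e-04
  Equil      0.04293      0.274    0.03554     0.9536
  solve Keq expr → x = -6.7631e-04; check Q = 55.57

Direction: reverse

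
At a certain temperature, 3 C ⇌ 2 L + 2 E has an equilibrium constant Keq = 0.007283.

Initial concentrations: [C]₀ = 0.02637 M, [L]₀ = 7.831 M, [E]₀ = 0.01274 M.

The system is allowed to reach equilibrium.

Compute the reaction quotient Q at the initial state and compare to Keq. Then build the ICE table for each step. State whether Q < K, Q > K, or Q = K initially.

Q₀ = 542.8; Q > K (proceeds reverse)

Q₀ = 542.8 vs Keq = 0.007283 ⇒ Q>K, reverse
Step 1:
                  C         L         E
  Initial   0.02637     7.831   0.01274
  Change    0.01895  -0.01263  -0.01263
  Equil     0.04532     7.818 1.0532e-04
  solve Keq expr → x = -0.006317; check Q = 0.007283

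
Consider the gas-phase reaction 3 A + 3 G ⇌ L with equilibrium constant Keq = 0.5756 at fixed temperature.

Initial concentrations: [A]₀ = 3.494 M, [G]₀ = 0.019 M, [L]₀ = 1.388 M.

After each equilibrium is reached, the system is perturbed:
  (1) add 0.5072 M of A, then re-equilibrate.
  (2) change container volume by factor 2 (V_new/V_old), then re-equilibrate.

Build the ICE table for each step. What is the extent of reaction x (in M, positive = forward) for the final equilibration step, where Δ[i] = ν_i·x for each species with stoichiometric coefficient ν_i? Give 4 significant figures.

Q₀ = 4744 vs Keq = 0.5756 ⇒ Q>K, reverse
Step 1:
                   A          G          L
  I            3.494      0.019      1.388
  C            0.323      0.323    -0.1077
  E            3.817      0.342       1.28
  solve Keq expr → x = -0.1077; check Q = 0.5756
Then add 0.5072 M of A.
Step 2:
                   A          G          L
  I            4.324      0.342       1.28
  C         -0.03657   -0.03657    0.01219
  E            4.288     0.3054      1.293
  solve Keq expr → x = 0.01219; check Q = 0.5756
Then change container volume by factor 2 (V_new/V_old).
Step 3:
                   A          G          L
  I            2.144     0.1527     0.6463
  C           0.2595     0.2595   -0.08651
  E            2.403     0.4122     0.5598
  solve Keq expr → x = -0.08651; check Q = 0.5756

x = -0.08651 M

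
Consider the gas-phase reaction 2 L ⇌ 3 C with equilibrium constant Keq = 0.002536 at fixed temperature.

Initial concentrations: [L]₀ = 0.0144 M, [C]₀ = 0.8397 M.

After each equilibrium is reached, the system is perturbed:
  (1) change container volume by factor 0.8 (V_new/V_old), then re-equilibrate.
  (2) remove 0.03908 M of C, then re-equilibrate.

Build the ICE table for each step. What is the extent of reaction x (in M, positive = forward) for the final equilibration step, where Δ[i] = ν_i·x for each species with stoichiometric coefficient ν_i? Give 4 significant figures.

x = 0.01217 M

Q₀ = 2855 vs Keq = 0.002536 ⇒ Q>K, reverse
Step 1:
                    L           C
  I            0.0144      0.8397
  C            0.5013      -0.752
  E            0.5157      0.0877
  solve Keq expr → x = -0.2507; check Q = 0.002536
Then change container volume by factor 0.8 (V_new/V_old).
Step 2:
                    L           C
  I            0.6447      0.1096
  C          0.004896   -0.007344
  E            0.6496      0.1023
  solve Keq expr → x = -0.002448; check Q = 0.002536
Then remove 0.03908 M of C.
Step 3:
                    L           C
  I            0.6496      0.0632
  C          -0.02434     0.03651
  E            0.6252     0.09971
  solve Keq expr → x = 0.01217; check Q = 0.002536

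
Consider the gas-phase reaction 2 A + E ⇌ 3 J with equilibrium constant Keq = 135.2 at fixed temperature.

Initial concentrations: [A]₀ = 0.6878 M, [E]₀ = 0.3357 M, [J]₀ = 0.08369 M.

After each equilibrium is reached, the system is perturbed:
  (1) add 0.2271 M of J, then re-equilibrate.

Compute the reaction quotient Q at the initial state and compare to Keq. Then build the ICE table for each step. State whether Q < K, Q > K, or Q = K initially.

Q₀ = 0.003691 vs Keq = 135.2 ⇒ Q<K, forward
Step 1:
                   A          E          J
  init        0.6878     0.3357    0.08369
  Δ          -0.4836    -0.2418     0.7254
  eq          0.2042    0.09391     0.8091
  solve Keq expr → x = 0.2418; check Q = 135.2
Then add 0.2271 M of J.
Step 2:
                   A          E          J
  init        0.2042    0.09391      1.036
  Δ          0.04073    0.02036   -0.06109
  eq           0.245     0.1143     0.9751
  solve Keq expr → x = -0.02036; check Q = 135.2

Q₀ = 0.003691; Q < K (proceeds forward)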